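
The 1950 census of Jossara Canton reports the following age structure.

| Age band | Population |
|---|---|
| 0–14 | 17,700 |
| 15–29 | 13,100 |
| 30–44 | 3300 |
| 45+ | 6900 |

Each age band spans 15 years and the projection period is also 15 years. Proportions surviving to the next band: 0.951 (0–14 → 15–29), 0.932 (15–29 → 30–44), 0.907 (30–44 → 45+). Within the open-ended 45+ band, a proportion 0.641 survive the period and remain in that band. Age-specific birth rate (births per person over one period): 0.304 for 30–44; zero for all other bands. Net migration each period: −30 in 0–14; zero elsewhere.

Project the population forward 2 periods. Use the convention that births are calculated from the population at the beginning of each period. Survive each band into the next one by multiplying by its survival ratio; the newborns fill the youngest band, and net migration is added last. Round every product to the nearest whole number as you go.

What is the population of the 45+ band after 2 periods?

15828

— Period 1 —
Births: 3300 × 0.304 = 1003
15–29: 17700 × 0.951 = 16833
30–44: 13100 × 0.932 = 12209
45+: 3300 × 0.907 + 6900 × 0.641 = 2993 + 4423 = 7416
Net migration: 0–14 − 30 → 973
→ [973, 16833, 12209, 7416]
— Period 2 —
Births: 12209 × 0.304 = 3712
15–29: 973 × 0.951 = 925
30–44: 16833 × 0.932 = 15688
45+: 12209 × 0.907 + 7416 × 0.641 = 11074 + 4754 = 15828
Net migration: 0–14 − 30 → 3682
→ [3682, 925, 15688, 15828]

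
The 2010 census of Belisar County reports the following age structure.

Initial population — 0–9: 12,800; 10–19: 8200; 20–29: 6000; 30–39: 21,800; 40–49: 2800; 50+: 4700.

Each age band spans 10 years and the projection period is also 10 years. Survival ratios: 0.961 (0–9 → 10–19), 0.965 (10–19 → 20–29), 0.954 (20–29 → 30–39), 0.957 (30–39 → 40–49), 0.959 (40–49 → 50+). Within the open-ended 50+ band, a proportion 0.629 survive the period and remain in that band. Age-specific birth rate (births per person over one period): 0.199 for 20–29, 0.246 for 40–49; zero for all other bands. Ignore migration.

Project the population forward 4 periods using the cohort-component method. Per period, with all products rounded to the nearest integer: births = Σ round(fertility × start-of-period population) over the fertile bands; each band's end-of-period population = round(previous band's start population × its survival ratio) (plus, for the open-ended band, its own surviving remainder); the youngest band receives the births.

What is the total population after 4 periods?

43965

(Bands numbered youngest = 1 to oldest = 6.)
— Period 1 —
Births: 6000 × 0.199 = 1194, 2800 × 0.246 = 689 — total 1883
Band 2: 12800 × 0.961 = 12301
Band 3: 8200 × 0.965 = 7913
Band 4: 6000 × 0.954 = 5724
Band 5: 21800 × 0.957 = 20863
Band 6: 2800 × 0.959 + 4700 × 0.629 = 2685 + 2956 = 5641
→ [1883, 12301, 7913, 5724, 20863, 5641]
— Period 2 —
Births: 7913 × 0.199 = 1575, 20863 × 0.246 = 5132 — total 6707
Band 2: 1883 × 0.961 = 1810
Band 3: 12301 × 0.965 = 11870
Band 4: 7913 × 0.954 = 7549
Band 5: 5724 × 0.957 = 5478
Band 6: 20863 × 0.959 + 5641 × 0.629 = 20008 + 3548 = 23556
→ [6707, 1810, 11870, 7549, 5478, 23556]
— Period 3 —
Births: 11870 × 0.199 = 2362, 5478 × 0.246 = 1348 — total 3710
Band 2: 6707 × 0.961 = 6445
Band 3: 1810 × 0.965 = 1747
Band 4: 11870 × 0.954 = 11324
Band 5: 7549 × 0.957 = 7224
Band 6: 5478 × 0.959 + 23556 × 0.629 = 5253 + 14817 = 20070
→ [3710, 6445, 1747, 11324, 7224, 20070]
— Period 4 —
Births: 1747 × 0.199 = 348, 7224 × 0.246 = 1777 — total 2125
Band 2: 3710 × 0.961 = 3565
Band 3: 6445 × 0.965 = 6219
Band 4: 1747 × 0.954 = 1667
Band 5: 11324 × 0.957 = 10837
Band 6: 7224 × 0.959 + 20070 × 0.629 = 6928 + 12624 = 19552
→ [2125, 3565, 6219, 1667, 10837, 19552]
Total after period 4: 2125 + 3565 + 6219 + 1667 + 10837 + 19552 = 43965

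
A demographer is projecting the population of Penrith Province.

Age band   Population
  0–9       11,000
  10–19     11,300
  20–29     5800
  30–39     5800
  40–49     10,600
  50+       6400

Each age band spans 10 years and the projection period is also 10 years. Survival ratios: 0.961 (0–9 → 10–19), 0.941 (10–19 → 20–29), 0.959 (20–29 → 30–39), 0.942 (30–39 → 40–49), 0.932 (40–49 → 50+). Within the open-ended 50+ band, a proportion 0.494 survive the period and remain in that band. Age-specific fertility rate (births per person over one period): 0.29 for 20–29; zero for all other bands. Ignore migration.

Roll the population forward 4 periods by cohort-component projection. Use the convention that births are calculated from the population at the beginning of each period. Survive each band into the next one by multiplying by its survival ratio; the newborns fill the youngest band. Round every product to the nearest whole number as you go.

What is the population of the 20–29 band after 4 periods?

2789

Call the groups 1 to 6, youngest first.
After projecting period 1:
Births: 5800 × 0.29 = 1682
Group 2: 11000 × 0.961 = 10571
Group 3: 11300 × 0.941 = 10633
Group 4: 5800 × 0.959 = 5562
Group 5: 5800 × 0.942 = 5464
Group 6: 10600 × 0.932 + 6400 × 0.494 = 9879 + 3162 = 13041
Population now: 0–9=1682, 10–19=10571, 20–29=10633, 30–39=5562, 40–49=5464, 50+=13041
After projecting period 2:
Births: 10633 × 0.29 = 3084
Group 2: 1682 × 0.961 = 1616
Group 3: 10571 × 0.941 = 9947
Group 4: 10633 × 0.959 = 10197
Group 5: 5562 × 0.942 = 5239
Group 6: 5464 × 0.932 + 13041 × 0.494 = 5092 + 6442 = 11534
Population now: 0–9=3084, 10–19=1616, 20–29=9947, 30–39=10197, 40–49=5239, 50+=11534
After projecting period 3:
Births: 9947 × 0.29 = 2885
Group 2: 3084 × 0.961 = 2964
Group 3: 1616 × 0.941 = 1521
Group 4: 9947 × 0.959 = 9539
Group 5: 10197 × 0.942 = 9606
Group 6: 5239 × 0.932 + 11534 × 0.494 = 4883 + 5698 = 10581
Population now: 0–9=2885, 10–19=2964, 20–29=1521, 30–39=9539, 40–49=9606, 50+=10581
After projecting period 4:
Births: 1521 × 0.29 = 441
Group 2: 2885 × 0.961 = 2772
Group 3: 2964 × 0.941 = 2789
Group 4: 1521 × 0.959 = 1459
Group 5: 9539 × 0.942 = 8986
Group 6: 9606 × 0.932 + 10581 × 0.494 = 8953 + 5227 = 14180
Population now: 0–9=441, 10–19=2772, 20–29=2789, 30–39=1459, 40–49=8986, 50+=14180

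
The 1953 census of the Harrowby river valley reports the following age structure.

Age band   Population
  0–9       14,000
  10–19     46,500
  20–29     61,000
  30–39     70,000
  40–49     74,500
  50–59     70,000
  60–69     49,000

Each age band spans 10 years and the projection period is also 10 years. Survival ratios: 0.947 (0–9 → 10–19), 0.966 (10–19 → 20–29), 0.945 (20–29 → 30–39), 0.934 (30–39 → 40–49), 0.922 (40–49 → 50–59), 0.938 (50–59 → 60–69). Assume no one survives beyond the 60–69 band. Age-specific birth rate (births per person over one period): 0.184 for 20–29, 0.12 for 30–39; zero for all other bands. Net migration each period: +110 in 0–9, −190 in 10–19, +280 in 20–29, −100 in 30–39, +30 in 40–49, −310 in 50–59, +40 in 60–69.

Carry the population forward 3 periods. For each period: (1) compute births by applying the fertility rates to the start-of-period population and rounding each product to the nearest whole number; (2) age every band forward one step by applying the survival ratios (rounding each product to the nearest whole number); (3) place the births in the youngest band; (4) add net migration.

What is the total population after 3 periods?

197591

— Period 1 —
Births: 61000 * 0.184 = 11224 ; 70000 * 0.12 = 8400 → total 19624
10–19: 14000 * 0.947 = 13258
20–29: 46500 * 0.966 = 44919
30–39: 61000 * 0.945 = 57645
40–49: 70000 * 0.934 = 65380
50–59: 74500 * 0.922 = 68689
60–69: 70000 * 0.938 = 65660
Net migration: 0–9 + 110 → 19734; 10–19 − 190 → 13068; 20–29 + 280 → 45199; 30–39 − 100 → 57545; 40–49 + 30 → 65410; 50–59 − 310 → 68379; 60–69 + 40 → 65700
→ [19734, 13068, 45199, 57545, 65410, 68379, 65700]
— Period 2 —
Births: 45199 * 0.184 = 8317 ; 57545 * 0.12 = 6905 → total 15222
10–19: 19734 * 0.947 = 18688
20–29: 13068 * 0.966 = 12624
30–39: 45199 * 0.945 = 42713
40–49: 57545 * 0.934 = 53747
50–59: 65410 * 0.922 = 60308
60–69: 68379 * 0.938 = 64140
Net migration: 0–9 + 110 → 15332; 10–19 − 190 → 18498; 20–29 + 280 → 12904; 30–39 − 100 → 42613; 40–49 + 30 → 53777; 50–59 − 310 → 59998; 60–69 + 40 → 64180
→ [15332, 18498, 12904, 42613, 53777, 59998, 64180]
— Period 3 —
Births: 12904 * 0.184 = 2374 ; 42613 * 0.12 = 5114 → total 7488
10–19: 15332 * 0.947 = 14519
20–29: 18498 * 0.966 = 17869
30–39: 12904 * 0.945 = 12194
40–49: 42613 * 0.934 = 39801
50–59: 53777 * 0.922 = 49582
60–69: 59998 * 0.938 = 56278
Net migration: 0–9 + 110 → 7598; 10–19 − 190 → 14329; 20–29 + 280 → 18149; 30–39 − 100 → 12094; 40–49 + 30 → 39831; 50–59 − 310 → 49272; 60–69 + 40 → 56318
→ [7598, 14329, 18149, 12094, 39831, 49272, 56318]
Total after period 3: 7598 + 14329 + 18149 + 12094 + 39831 + 49272 + 56318 = 197591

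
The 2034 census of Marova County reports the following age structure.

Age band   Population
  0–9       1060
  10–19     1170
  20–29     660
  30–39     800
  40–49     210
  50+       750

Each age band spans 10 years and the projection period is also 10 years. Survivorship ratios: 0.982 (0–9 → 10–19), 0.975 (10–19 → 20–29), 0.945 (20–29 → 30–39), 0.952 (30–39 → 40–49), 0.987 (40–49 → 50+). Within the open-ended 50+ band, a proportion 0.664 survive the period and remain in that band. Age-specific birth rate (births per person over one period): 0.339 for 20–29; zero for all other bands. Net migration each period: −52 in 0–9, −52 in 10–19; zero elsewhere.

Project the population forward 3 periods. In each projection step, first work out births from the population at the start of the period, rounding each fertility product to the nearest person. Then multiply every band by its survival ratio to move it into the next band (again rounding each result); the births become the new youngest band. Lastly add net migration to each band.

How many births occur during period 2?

387

(Groups numbered youngest = 1 to oldest = 6.)
Period 1:
Births: 660 × 0.339 = 224
Group 2: 1060 × 0.982 = 1041
Group 3: 1170 × 0.975 = 1141
Group 4: 660 × 0.945 = 624
Group 5: 800 × 0.952 = 762
Group 6: 210 × 0.987 + 750 × 0.664 = 207 + 498 = 705
Net migration: Group 1 − 52 → 172; Group 2 − 52 → 989
Giving 172 / 989 / 1141 / 624 / 762 / 705.
Period 2:
Births: 1141 × 0.339 = 387
Group 2: 172 × 0.982 = 169
Group 3: 989 × 0.975 = 964
Group 4: 1141 × 0.945 = 1078
Group 5: 624 × 0.952 = 594
Group 6: 762 × 0.987 + 705 × 0.664 = 752 + 468 = 1220
Net migration: Group 1 − 52 → 335; Group 2 − 52 → 117
Giving 335 / 117 / 964 / 1078 / 594 / 1220.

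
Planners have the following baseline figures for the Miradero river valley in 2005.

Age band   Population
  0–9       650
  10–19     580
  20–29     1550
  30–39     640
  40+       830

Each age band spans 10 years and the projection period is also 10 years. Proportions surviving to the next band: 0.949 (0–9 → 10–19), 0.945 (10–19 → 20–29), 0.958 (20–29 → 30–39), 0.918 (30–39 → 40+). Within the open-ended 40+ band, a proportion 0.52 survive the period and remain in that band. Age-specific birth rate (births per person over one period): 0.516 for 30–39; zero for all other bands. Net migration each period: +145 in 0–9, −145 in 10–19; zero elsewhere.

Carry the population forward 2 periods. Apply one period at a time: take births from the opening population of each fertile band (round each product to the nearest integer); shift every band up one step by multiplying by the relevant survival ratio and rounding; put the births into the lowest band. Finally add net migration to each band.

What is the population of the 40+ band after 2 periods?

1893

[period 1]
Births: 640 * 0.516 = 330
10–19: 650 * 0.949 = 617
20–29: 580 * 0.945 = 548
30–39: 1550 * 0.958 = 1485
40+: 640 * 0.918 + 830 * 0.52 = 588 + 432 = 1020
Net migration: 0–9 + 145 → 475; 10–19 − 145 → 472
Population now: 0–9=475, 10–19=472, 20–29=548, 30–39=1485, 40+=1020
[period 2]
Births: 1485 * 0.516 = 766
10–19: 475 * 0.949 = 451
20–29: 472 * 0.945 = 446
30–39: 548 * 0.958 = 525
40+: 1485 * 0.918 + 1020 * 0.52 = 1363 + 530 = 1893
Net migration: 0–9 + 145 → 911; 10–19 − 145 → 306
Population now: 0–9=911, 10–19=306, 20–29=446, 30–39=525, 40+=1893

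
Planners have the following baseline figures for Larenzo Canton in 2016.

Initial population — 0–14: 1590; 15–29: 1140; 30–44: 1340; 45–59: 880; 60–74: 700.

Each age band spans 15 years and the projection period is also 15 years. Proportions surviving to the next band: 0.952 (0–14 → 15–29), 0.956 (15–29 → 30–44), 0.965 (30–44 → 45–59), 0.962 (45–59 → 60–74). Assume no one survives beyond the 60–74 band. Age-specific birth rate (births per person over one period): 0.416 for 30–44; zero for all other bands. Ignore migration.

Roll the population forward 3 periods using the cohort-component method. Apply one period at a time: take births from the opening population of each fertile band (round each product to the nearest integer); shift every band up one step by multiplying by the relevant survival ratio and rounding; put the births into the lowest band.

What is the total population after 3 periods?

3948

(Bands numbered youngest = 1 to oldest = 5.)
— Period 1 —
Births: 1340 × 0.416 = 557
Band 2: 1590 × 0.952 = 1514
Band 3: 1140 × 0.956 = 1090
Band 4: 1340 × 0.965 = 1293
Band 5: 880 × 0.962 = 847
Population now: 0–14=557, 15–29=1514, 30–44=1090, 45–59=1293, 60–74=847
— Period 2 —
Births: 1090 × 0.416 = 453
Band 2: 557 × 0.952 = 530
Band 3: 1514 × 0.956 = 1447
Band 4: 1090 × 0.965 = 1052
Band 5: 1293 × 0.962 = 1244
Population now: 0–14=453, 15–29=530, 30–44=1447, 45–59=1052, 60–74=1244
— Period 3 —
Births: 1447 × 0.416 = 602
Band 2: 453 × 0.952 = 431
Band 3: 530 × 0.956 = 507
Band 4: 1447 × 0.965 = 1396
Band 5: 1052 × 0.962 = 1012
Population now: 0–14=602, 15–29=431, 30–44=507, 45–59=1396, 60–74=1012
Total after period 3: 602 + 431 + 507 + 1396 + 1012 = 3948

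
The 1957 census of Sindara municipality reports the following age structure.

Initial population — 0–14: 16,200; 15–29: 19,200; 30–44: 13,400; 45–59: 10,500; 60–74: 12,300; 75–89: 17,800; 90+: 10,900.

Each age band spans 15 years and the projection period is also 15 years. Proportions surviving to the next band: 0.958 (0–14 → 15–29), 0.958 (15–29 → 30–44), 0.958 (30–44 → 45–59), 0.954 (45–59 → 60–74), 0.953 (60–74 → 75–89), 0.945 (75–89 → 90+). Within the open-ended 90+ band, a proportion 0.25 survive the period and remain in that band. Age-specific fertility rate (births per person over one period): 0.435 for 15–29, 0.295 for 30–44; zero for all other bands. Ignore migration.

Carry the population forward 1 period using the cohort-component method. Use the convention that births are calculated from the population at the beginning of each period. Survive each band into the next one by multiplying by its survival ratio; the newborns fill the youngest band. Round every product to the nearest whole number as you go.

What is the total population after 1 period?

(Bands numbered youngest = 1 to oldest = 7.)
After projecting period 1:
Births: 19200 * 0.435 = 8352, 13400 * 0.295 = 3953 → 12305
Band 2: 16200 * 0.958 = 15520
Band 3: 19200 * 0.958 = 18394
Band 4: 13400 * 0.958 = 12837
Band 5: 10500 * 0.954 = 10017
Band 6: 12300 * 0.953 = 11722
Band 7: 17800 * 0.945 + 10900 * 0.25 = 16821 + 2725 = 19546
Giving 12305 / 15520 / 18394 / 12837 / 10017 / 11722 / 19546.
Total after period 1: 12305 + 15520 + 18394 + 12837 + 10017 + 11722 + 19546 = 100341

100341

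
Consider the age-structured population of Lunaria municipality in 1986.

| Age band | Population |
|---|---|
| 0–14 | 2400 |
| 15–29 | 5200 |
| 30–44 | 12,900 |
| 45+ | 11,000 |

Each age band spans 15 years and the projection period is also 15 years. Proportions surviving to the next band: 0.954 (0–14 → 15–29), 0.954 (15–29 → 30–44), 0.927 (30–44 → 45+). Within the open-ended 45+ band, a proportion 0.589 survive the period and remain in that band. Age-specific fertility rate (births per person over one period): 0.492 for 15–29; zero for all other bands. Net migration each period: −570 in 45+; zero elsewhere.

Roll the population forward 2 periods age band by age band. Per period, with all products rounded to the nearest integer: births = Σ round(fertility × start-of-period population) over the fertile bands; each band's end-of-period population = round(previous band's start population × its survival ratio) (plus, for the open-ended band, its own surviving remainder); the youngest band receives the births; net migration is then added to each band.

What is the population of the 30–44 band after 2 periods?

Call the bands 1 to 4, youngest first.
[period 1]
Births: 5200 × 0.492 = 2558
Band 2: 2400 × 0.954 = 2290
Band 3: 5200 × 0.954 = 4961
Band 4: 12900 × 0.927 + 11000 × 0.589 = 11958 + 6479 = 18437
Net migration: Band 4 − 570 → 17867
Population now: 0–14=2558, 15–29=2290, 30–44=4961, 45+=17867
[period 2]
Births: 2290 × 0.492 = 1127
Band 2: 2558 × 0.954 = 2440
Band 3: 2290 × 0.954 = 2185
Band 4: 4961 × 0.927 + 17867 × 0.589 = 4599 + 10524 = 15123
Net migration: Band 4 − 570 → 14553
Population now: 0–14=1127, 15–29=2440, 30–44=2185, 45+=14553

2185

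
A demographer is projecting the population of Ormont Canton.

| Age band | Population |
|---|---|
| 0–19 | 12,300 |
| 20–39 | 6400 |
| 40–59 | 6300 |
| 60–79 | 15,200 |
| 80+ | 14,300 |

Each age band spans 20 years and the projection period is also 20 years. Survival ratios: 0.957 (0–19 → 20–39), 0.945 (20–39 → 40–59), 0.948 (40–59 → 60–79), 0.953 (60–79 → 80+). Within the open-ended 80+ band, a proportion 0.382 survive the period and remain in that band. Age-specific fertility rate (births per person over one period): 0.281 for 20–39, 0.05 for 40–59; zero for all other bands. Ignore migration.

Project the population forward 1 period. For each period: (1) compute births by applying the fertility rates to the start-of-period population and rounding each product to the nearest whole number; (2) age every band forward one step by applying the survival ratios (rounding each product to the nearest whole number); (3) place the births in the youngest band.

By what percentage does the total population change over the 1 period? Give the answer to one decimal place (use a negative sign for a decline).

-15.9

Period 1:
Births: 6400 * 0.281 = 1798, 6300 * 0.05 = 315 → 2113
20–39: 12300 * 0.957 = 11771
40–59: 6400 * 0.945 = 6048
60–79: 6300 * 0.948 = 5972
80+: 15200 * 0.953 + 14300 * 0.382 = 14486 + 5463 = 19949
Population now: 0–19=2113, 20–39=11771, 40–59=6048, 60–79=5972, 80+=19949
Total: 54500 → 45853; change = -8647; percentage change = -15.9%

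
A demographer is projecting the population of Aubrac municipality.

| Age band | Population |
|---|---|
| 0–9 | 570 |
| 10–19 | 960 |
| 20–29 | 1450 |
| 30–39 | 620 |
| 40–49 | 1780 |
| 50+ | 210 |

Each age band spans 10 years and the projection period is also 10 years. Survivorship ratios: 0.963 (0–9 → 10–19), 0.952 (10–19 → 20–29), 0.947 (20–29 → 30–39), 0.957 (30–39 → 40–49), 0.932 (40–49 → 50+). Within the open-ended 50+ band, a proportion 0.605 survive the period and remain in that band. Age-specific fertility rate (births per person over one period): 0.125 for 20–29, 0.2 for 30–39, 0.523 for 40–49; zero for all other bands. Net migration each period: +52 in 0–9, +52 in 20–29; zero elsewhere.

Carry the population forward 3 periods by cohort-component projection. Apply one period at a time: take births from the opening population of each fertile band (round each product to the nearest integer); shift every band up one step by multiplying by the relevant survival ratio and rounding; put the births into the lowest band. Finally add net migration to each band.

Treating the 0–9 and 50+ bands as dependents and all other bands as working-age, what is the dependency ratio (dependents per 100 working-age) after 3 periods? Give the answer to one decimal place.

94.8

Let band 1 be 0–9 through band 6 = 50+.
After projecting period 1:
Births: 1450 * 0.125 = 181  |  620 * 0.2 = 124  |  1780 * 0.523 = 931 → total 1236
Band 2: 570 * 0.963 = 549
Band 3: 960 * 0.952 = 914
Band 4: 1450 * 0.947 = 1373
Band 5: 620 * 0.957 = 593
Band 6: 1780 * 0.932 + 210 * 0.605 = 1659 + 127 = 1786
Net migration: Band 1 + 52 → 1288; Band 3 + 52 → 966
Giving 1288 / 549 / 966 / 1373 / 593 / 1786.
After projecting period 2:
Births: 966 * 0.125 = 121  |  1373 * 0.2 = 275  |  593 * 0.523 = 310 → total 706
Band 2: 1288 * 0.963 = 1240
Band 3: 549 * 0.952 = 523
Band 4: 966 * 0.947 = 915
Band 5: 1373 * 0.957 = 1314
Band 6: 593 * 0.932 + 1786 * 0.605 = 553 + 1081 = 1634
Net migration: Band 1 + 52 → 758; Band 3 + 52 → 575
Giving 758 / 1240 / 575 / 915 / 1314 / 1634.
After projecting period 3:
Births: 575 * 0.125 = 72  |  915 * 0.2 = 183  |  1314 * 0.523 = 687 → total 942
Band 2: 758 * 0.963 = 730
Band 3: 1240 * 0.952 = 1180
Band 4: 575 * 0.947 = 545
Band 5: 915 * 0.957 = 876
Band 6: 1314 * 0.932 + 1634 * 0.605 = 1225 + 989 = 2214
Net migration: Band 1 + 52 → 994; Band 3 + 52 → 1232
Giving 994 / 730 / 1232 / 545 / 876 / 2214.
Dependents (band 0–9 + band 50+) = 994 + 2214 = 3208; working-age = 3383; ratio = 3208/3383 × 100 = 94.8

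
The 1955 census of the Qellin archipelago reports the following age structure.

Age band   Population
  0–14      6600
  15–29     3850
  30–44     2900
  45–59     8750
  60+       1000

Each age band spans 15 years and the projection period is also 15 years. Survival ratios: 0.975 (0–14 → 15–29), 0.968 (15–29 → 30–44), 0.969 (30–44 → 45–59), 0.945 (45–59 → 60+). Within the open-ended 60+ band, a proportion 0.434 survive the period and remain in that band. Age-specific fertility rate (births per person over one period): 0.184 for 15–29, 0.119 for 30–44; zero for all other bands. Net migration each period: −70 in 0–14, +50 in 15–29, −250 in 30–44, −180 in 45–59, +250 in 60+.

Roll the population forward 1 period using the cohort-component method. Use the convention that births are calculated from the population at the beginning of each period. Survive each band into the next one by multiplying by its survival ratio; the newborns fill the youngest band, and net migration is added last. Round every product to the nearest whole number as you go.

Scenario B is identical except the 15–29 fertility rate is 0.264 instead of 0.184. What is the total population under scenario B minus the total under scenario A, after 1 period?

308

Let band 1 be 0–14 through band 5 = 60+.
After projecting period 1:
Births: 3850 × 0.184 = 708 ; 2900 × 0.119 = 345 → total 1053
Band 2: 6600 × 0.975 = 6435
Band 3: 3850 × 0.968 = 3727
Band 4: 2900 × 0.969 = 2810
Band 5: 8750 × 0.945 + 1000 × 0.434 = 8269 + 434 = 8703
Net migration: Band 1 − 70 → 983; Band 2 + 50 → 6485; Band 3 − 250 → 3477; Band 4 − 180 → 2630; Band 5 + 250 → 8953
Giving 983 / 6485 / 3477 / 2630 / 8953.
Scenario A total after 1 period: 22528
Scenario B projection —
After projecting period 1:
Births: 3850 × 0.264 = 1016 ; 2900 × 0.119 = 345 → total 1361
Band 2: 6600 × 0.975 = 6435
Band 3: 3850 × 0.968 = 3727
Band 4: 2900 × 0.969 = 2810
Band 5: 8750 × 0.945 + 1000 × 0.434 = 8269 + 434 = 8703
Net migration: Band 1 − 70 → 1291; Band 2 + 50 → 6485; Band 3 − 250 → 3477; Band 4 − 180 → 2630; Band 5 + 250 → 8953
Giving 1291 / 6485 / 3477 / 2630 / 8953.
Scenario B total after 1 period: 22836
Difference B − A = 22836 − 22528 = 308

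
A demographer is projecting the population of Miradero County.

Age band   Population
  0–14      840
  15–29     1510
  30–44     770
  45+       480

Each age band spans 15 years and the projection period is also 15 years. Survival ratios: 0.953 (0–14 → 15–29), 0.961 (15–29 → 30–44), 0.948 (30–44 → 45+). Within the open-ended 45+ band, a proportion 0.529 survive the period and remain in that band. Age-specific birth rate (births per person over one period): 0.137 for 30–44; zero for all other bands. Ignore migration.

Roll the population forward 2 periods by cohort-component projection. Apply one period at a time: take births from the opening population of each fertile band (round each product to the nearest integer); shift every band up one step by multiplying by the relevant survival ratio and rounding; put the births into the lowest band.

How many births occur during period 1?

105

Period 1.
Births: 770 × 0.137 = 105
15–29: 840 × 0.953 = 801
30–44: 1510 × 0.961 = 1451
45+: 770 × 0.948 + 480 × 0.529 = 730 + 254 = 984
→ [105, 801, 1451, 984]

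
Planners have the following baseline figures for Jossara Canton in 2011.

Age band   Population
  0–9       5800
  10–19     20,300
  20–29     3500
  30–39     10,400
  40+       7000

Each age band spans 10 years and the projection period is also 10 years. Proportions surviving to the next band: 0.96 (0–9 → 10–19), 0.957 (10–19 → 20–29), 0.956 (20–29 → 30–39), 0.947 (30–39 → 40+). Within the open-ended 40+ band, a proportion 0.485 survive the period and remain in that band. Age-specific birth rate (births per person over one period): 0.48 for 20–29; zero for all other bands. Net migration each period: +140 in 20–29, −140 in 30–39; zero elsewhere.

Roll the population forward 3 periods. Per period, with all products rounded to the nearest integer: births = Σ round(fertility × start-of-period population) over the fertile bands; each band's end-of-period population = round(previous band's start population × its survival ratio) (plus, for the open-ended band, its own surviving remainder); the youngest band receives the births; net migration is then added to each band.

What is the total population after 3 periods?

40583

Numbering the groups 1..5 from youngest to oldest:
— Period 1 —
Births: 3500 × 0.48 = 1680
Group 2: 5800 × 0.96 = 5568
Group 3: 20300 × 0.957 = 19427
Group 4: 3500 × 0.956 = 3346
Group 5: 10400 × 0.947 + 7000 × 0.485 = 9849 + 3395 = 13244
Net migration: Group 3 + 140 → 19567; Group 4 − 140 → 3206
→ [1680, 5568, 19567, 3206, 13244]
— Period 2 —
Births: 19567 × 0.48 = 9392
Group 2: 1680 × 0.96 = 1613
Group 3: 5568 × 0.957 = 5329
Group 4: 19567 × 0.956 = 18706
Group 5: 3206 × 0.947 + 13244 × 0.485 = 3036 + 6423 = 9459
Net migration: Group 3 + 140 → 5469; Group 4 − 140 → 18566
→ [9392, 1613, 5469, 18566, 9459]
— Period 3 —
Births: 5469 × 0.48 = 2625
Group 2: 9392 × 0.96 = 9016
Group 3: 1613 × 0.957 = 1544
Group 4: 5469 × 0.956 = 5228
Group 5: 18566 × 0.947 + 9459 × 0.485 = 17582 + 4588 = 22170
Net migration: Group 3 + 140 → 1684; Group 4 − 140 → 5088
→ [2625, 9016, 1684, 5088, 22170]
Total after period 3: 2625 + 9016 + 1684 + 5088 + 22170 = 40583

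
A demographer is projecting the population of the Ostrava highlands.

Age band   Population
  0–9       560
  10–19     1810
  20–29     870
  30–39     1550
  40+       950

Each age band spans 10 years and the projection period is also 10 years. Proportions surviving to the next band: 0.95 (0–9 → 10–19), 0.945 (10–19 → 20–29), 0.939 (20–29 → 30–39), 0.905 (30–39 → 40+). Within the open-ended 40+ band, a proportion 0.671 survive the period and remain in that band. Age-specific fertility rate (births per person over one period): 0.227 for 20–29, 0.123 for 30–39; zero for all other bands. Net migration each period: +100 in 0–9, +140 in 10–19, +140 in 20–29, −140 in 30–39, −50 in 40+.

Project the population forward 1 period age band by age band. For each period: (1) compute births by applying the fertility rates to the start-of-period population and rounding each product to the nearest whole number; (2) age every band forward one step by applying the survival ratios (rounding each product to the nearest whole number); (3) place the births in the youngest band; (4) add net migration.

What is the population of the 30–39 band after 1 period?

677

Period 1.
Births: 870 × 0.227 = 197 ; 1550 × 0.123 = 191 — total 388
10–19: 560 × 0.95 = 532
20–29: 1810 × 0.945 = 1710
30–39: 870 × 0.939 = 817
40+: 1550 × 0.905 + 950 × 0.671 = 1403 + 637 = 2040
Net migration: 0–9 + 100 → 488; 10–19 + 140 → 672; 20–29 + 140 → 1850; 30–39 − 140 → 677; 40+ − 50 → 1990
Population now: 0–9=488, 10–19=672, 20–29=1850, 30–39=677, 40+=1990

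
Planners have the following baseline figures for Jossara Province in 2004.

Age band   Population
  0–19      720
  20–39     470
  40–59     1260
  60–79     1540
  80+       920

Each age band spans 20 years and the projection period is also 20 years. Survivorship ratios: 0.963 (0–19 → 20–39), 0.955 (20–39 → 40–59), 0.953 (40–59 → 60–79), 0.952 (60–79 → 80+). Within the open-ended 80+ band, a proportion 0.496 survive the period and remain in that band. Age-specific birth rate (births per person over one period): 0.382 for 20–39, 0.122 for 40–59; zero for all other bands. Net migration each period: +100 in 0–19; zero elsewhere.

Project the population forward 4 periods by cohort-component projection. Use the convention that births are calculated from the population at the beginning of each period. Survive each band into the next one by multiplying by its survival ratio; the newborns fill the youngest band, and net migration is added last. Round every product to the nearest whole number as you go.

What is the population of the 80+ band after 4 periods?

After projecting period 1:
Births: 470 * 0.382 = 180, 1260 * 0.122 = 154 ⇒ total 334
20–39: 720 * 0.963 = 693
40–59: 470 * 0.955 = 449
60–79: 1260 * 0.953 = 1201
80+: 1540 * 0.952 + 920 * 0.496 = 1466 + 456 = 1922
Net migration: 0–19 + 100 → 434
Population now: 0–19=434, 20–39=693, 40–59=449, 60–79=1201, 80+=1922
After projecting period 2:
Births: 693 * 0.382 = 265, 449 * 0.122 = 55 ⇒ total 320
20–39: 434 * 0.963 = 418
40–59: 693 * 0.955 = 662
60–79: 449 * 0.953 = 428
80+: 1201 * 0.952 + 1922 * 0.496 = 1143 + 953 = 2096
Net migration: 0–19 + 100 → 420
Population now: 0–19=420, 20–39=418, 40–59=662, 60–79=428, 80+=2096
After projecting period 3:
Births: 418 * 0.382 = 160, 662 * 0.122 = 81 ⇒ total 241
20–39: 420 * 0.963 = 404
40–59: 418 * 0.955 = 399
60–79: 662 * 0.953 = 631
80+: 428 * 0.952 + 2096 * 0.496 = 407 + 1040 = 1447
Net migration: 0–19 + 100 → 341
Population now: 0–19=341, 20–39=404, 40–59=399, 60–79=631, 80+=1447
After projecting period 4:
Births: 404 * 0.382 = 154, 399 * 0.122 = 49 ⇒ total 203
20–39: 341 * 0.963 = 328
40–59: 404 * 0.955 = 386
60–79: 399 * 0.953 = 380
80+: 631 * 0.952 + 1447 * 0.496 = 601 + 718 = 1319
Net migration: 0–19 + 100 → 303
Population now: 0–19=303, 20–39=328, 40–59=386, 60–79=380, 80+=1319

1319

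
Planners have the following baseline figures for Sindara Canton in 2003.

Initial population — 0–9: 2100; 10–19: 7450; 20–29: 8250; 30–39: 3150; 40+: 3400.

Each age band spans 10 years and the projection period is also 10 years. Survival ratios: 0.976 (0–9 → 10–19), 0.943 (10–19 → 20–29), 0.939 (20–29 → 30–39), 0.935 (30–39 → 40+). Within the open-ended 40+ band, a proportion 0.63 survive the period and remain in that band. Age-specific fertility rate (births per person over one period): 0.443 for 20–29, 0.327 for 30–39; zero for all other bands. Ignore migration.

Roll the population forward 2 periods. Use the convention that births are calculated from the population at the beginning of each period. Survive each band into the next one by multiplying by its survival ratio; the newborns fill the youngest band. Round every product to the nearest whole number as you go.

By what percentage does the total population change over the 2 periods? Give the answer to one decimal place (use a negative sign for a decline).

Period 1:
Births: 8250 * 0.443 = 3655  |  3150 * 0.327 = 1030 → 4685
10–19: 2100 * 0.976 = 2050
20–29: 7450 * 0.943 = 7025
30–39: 8250 * 0.939 = 7747
40+: 3150 * 0.935 + 3400 * 0.63 = 2945 + 2142 = 5087
Population now: 0–9=4685, 10–19=2050, 20–29=7025, 30–39=7747, 40+=5087
Period 2:
Births: 7025 * 0.443 = 3112  |  7747 * 0.327 = 2533 → 5645
10–19: 4685 * 0.976 = 4573
20–29: 2050 * 0.943 = 1933
30–39: 7025 * 0.939 = 6596
40+: 7747 * 0.935 + 5087 * 0.63 = 7243 + 3205 = 10448
Population now: 0–9=5645, 10–19=4573, 20–29=1933, 30–39=6596, 40+=10448
Total: 24350 → 29195; change = 4845; percentage change = 19.9%

19.9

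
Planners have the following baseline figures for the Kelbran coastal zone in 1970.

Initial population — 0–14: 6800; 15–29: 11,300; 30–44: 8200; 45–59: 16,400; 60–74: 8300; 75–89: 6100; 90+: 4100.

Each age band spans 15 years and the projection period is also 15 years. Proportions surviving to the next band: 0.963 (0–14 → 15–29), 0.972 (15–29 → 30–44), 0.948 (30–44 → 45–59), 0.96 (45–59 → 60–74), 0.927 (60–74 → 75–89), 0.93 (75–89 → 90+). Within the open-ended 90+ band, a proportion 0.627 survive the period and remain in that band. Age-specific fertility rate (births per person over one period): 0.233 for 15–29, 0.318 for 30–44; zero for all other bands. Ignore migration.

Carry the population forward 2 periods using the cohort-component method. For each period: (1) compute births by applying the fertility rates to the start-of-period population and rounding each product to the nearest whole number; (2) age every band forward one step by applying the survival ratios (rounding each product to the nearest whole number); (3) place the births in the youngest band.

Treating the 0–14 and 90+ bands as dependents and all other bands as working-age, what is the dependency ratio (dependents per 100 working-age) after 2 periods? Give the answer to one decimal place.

39.5

Numbering the bands 1..7 from youngest to oldest:
Period 1.
Births: 11300 * 0.233 = 2633, 8200 * 0.318 = 2608 — total 5241
Band 2: 6800 * 0.963 = 6548
Band 3: 11300 * 0.972 = 10984
Band 4: 8200 * 0.948 = 7774
Band 5: 16400 * 0.96 = 15744
Band 6: 8300 * 0.927 = 7694
Band 7: 6100 * 0.93 + 4100 * 0.627 = 5673 + 2571 = 8244
Giving 5241 / 6548 / 10984 / 7774 / 15744 / 7694 / 8244.
Period 2.
Births: 6548 * 0.233 = 1526, 10984 * 0.318 = 3493 — total 5019
Band 2: 5241 * 0.963 = 5047
Band 3: 6548 * 0.972 = 6365
Band 4: 10984 * 0.948 = 10413
Band 5: 7774 * 0.96 = 7463
Band 6: 15744 * 0.927 = 14595
Band 7: 7694 * 0.93 + 8244 * 0.627 = 7155 + 5169 = 12324
Giving 5019 / 5047 / 6365 / 10413 / 7463 / 14595 / 12324.
Dependents (band 0–14 + band 90+) = 5019 + 12324 = 17343; working-age = 43883; ratio = 17343/43883 × 100 = 39.5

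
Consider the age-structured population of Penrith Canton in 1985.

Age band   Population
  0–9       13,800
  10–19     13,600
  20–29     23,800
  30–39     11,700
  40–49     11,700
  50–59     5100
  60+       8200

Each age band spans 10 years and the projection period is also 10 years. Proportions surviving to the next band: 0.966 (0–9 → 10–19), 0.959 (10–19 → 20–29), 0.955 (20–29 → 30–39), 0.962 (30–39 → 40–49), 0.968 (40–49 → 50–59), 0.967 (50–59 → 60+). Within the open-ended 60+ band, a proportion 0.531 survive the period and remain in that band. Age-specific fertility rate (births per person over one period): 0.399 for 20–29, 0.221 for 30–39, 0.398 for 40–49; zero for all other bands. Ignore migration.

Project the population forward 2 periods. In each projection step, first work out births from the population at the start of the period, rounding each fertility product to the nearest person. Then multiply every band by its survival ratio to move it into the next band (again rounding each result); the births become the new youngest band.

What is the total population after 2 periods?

Let band 1 be 0–9 through band 7 = 60+.
Period 1:
Births: 23800 × 0.399 = 9496 ; 11700 × 0.221 = 2586 ; 11700 × 0.398 = 4657 → 16739
Band 2: 13800 × 0.966 = 13331
Band 3: 13600 × 0.959 = 13042
Band 4: 23800 × 0.955 = 22729
Band 5: 11700 × 0.962 = 11255
Band 6: 11700 × 0.968 = 11326
Band 7: 5100 × 0.967 + 8200 × 0.531 = 4932 + 4354 = 9286
Population now: 0–9=16739, 10–19=13331, 20–29=13042, 30–39=22729, 40–49=11255, 50–59=11326, 60+=9286
Period 2:
Births: 13042 × 0.399 = 5204 ; 22729 × 0.221 = 5023 ; 11255 × 0.398 = 4479 → 14706
Band 2: 16739 × 0.966 = 16170
Band 3: 13331 × 0.959 = 12784
Band 4: 13042 × 0.955 = 12455
Band 5: 22729 × 0.962 = 21865
Band 6: 11255 × 0.968 = 10895
Band 7: 11326 × 0.967 + 9286 × 0.531 = 10952 + 4931 = 15883
Population now: 0–9=14706, 10–19=16170, 20–29=12784, 30–39=12455, 40–49=21865, 50–59=10895, 60+=15883
Total after period 2: 14706 + 16170 + 12784 + 12455 + 21865 + 10895 + 15883 = 104758

104758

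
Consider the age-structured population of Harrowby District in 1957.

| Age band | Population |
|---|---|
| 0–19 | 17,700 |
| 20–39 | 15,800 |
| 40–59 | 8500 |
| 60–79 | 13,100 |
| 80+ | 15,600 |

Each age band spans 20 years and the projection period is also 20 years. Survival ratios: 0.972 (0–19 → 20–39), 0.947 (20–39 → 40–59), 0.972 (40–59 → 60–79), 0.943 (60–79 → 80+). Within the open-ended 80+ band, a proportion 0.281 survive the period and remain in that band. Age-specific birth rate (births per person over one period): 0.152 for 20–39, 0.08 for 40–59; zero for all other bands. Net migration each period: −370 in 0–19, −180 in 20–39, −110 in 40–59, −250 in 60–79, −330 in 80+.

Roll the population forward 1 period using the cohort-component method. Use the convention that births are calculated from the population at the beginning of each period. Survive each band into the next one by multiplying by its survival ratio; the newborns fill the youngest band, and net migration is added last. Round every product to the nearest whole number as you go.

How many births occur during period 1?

3082

(Groups numbered youngest = 1 to oldest = 5.)
Period 1:
Births: 15800 × 0.152 = 2402, 8500 × 0.08 = 680 ⇒ total 3082
Group 2: 17700 × 0.972 = 17204
Group 3: 15800 × 0.947 = 14963
Group 4: 8500 × 0.972 = 8262
Group 5: 13100 × 0.943 + 15600 × 0.281 = 12353 + 4384 = 16737
Net migration: Group 1 − 370 → 2712; Group 2 − 180 → 17024; Group 3 − 110 → 14853; Group 4 − 250 → 8012; Group 5 − 330 → 16407
→ [2712, 17024, 14853, 8012, 16407]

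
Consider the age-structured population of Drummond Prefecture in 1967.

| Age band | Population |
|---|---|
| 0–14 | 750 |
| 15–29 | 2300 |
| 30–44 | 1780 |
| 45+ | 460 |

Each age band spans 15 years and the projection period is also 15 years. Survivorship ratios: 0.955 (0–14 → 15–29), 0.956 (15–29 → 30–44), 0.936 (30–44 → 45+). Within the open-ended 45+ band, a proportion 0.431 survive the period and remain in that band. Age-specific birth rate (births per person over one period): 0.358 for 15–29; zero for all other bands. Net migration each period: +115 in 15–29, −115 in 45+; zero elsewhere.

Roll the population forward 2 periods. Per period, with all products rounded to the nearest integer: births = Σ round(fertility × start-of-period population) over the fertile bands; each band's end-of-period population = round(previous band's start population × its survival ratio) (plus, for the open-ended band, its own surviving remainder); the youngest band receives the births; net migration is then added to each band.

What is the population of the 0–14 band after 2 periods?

[period 1]
Births: 2300 × 0.358 = 823
15–29: 750 × 0.955 = 716
30–44: 2300 × 0.956 = 2199
45+: 1780 × 0.936 + 460 × 0.431 = 1666 + 198 = 1864
Net migration: 15–29 + 115 → 831; 45+ − 115 → 1749
End of period: [823, 831, 2199, 1749]
[period 2]
Births: 831 × 0.358 = 297
15–29: 823 × 0.955 = 786
30–44: 831 × 0.956 = 794
45+: 2199 × 0.936 + 1749 × 0.431 = 2058 + 754 = 2812
Net migration: 15–29 + 115 → 901; 45+ − 115 → 2697
End of period: [297, 901, 794, 2697]

297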